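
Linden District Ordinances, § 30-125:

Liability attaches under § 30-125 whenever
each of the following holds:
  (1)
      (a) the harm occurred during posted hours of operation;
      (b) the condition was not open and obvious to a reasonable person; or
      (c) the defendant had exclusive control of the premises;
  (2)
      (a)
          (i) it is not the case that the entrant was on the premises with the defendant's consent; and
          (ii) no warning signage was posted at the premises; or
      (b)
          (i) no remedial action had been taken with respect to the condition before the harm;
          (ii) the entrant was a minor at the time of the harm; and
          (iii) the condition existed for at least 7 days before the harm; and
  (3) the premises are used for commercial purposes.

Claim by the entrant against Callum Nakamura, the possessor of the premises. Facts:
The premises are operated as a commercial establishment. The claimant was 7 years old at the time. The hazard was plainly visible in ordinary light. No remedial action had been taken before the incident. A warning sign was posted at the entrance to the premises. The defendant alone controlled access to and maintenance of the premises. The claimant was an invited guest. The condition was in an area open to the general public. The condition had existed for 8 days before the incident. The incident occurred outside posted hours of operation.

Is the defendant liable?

(a) during posted hours — not met.
(b) not open/obvious — not met.
(c) exclusive control — met.
(1) = F OR F OR T = true.
(i) not (consent to enter) — not satisfied.
(ii) no signage posted — fails.
(a) = F AND F = false.
(i) no remedial action — met.
(ii) entrant a minor — satisfied.
(iii) condition ≥7 days old — met.
(b): T AND T AND T → true.
(2): F OR T → true.
(3) commercial use — met.
So Overall is satisfied (T AND T AND T).

Yes — liable.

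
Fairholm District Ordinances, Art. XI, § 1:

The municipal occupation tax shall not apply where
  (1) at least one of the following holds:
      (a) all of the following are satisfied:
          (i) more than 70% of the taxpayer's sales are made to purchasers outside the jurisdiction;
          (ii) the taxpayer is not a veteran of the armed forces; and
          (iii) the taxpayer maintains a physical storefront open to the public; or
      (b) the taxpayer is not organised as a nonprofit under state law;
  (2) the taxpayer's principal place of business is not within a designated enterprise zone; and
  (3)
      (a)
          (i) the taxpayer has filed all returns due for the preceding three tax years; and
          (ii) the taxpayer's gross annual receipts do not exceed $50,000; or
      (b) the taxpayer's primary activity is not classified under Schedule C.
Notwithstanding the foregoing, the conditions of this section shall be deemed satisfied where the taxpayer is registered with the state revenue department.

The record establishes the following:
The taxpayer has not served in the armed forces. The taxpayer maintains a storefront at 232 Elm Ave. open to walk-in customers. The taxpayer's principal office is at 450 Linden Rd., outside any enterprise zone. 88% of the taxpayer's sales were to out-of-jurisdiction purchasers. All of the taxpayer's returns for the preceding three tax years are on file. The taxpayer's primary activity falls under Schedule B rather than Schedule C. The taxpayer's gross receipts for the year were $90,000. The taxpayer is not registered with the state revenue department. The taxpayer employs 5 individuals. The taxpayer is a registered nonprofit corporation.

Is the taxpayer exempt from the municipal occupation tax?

(i) >70% out-of-jur. sales — satisfied.
(ii) not (veteran) — satisfied.
(iii) has storefront — met.
(a): T AND T AND T → true.
(b) not (nonprofit) — not satisfied.
(1) = T OR F = true.
(2) not (in enterprise zone) — satisfied.
(i) returns current — met.
(ii) receipts ≤ $50,000 — fails.
So (a) is not satisfied (T AND F).
(b) not (Schedule C activity) — met.
So (3) is satisfied (F OR T).
So Overall is satisfied (T AND T AND T).
Exception (state-registered) — not satisfied.
Result: main true OR exception false → true.

Yes — exempt.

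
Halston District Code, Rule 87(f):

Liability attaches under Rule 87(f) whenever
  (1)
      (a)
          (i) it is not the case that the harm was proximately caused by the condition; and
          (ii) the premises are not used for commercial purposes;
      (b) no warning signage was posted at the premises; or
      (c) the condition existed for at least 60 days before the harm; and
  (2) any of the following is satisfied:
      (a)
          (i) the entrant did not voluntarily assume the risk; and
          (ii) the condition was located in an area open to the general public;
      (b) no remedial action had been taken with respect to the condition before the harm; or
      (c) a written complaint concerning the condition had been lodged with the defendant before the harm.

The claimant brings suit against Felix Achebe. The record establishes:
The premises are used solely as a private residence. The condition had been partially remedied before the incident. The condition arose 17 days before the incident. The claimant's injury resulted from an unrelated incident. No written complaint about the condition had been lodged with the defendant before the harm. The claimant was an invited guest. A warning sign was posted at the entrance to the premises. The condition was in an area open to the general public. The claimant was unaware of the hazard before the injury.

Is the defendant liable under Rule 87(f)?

(i) not (proximate cause) — satisfied.
(ii) not (commercial use) — met.
So (a) is satisfied (T AND T).
(b) no signage posted — fails.
(c) condition ≥60 days old — fails.
(1): T OR F OR F → true.
(i) no assumed risk — met.
(ii) public area — holds.
So (a) is satisfied (T AND T).
(b) no remedial action — not met.
(c) complaint lodged — fails.
(2) = T OR F OR F = true.
Overall = T AND T = true.

Yes — liable.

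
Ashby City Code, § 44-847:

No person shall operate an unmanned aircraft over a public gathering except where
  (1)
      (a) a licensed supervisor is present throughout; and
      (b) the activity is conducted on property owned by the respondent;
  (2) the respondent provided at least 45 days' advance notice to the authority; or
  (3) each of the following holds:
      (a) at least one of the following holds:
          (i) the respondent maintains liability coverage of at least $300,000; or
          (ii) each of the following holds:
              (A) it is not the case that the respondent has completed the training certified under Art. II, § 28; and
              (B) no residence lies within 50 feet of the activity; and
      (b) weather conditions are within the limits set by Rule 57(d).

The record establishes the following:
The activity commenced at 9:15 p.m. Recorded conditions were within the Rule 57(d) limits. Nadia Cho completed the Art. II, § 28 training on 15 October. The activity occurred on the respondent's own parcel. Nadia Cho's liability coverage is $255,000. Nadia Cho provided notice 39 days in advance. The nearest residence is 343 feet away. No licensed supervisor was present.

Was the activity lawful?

No — unlawful.

(a) supervisor present — fails.
(b) own property — met.
So (1) is not satisfied (F AND T).
(2) ≥45 days' notice — fails.
(i) coverage ≥ $300,000 — fails.
(A) not (training certified) — not met.
(B) no residence in 50 ft — met.
(ii): F AND T → false.
(a) = F OR F = false.
(b) weather ok — holds.
(3) = F AND T = false.
So Overall is not satisfied (F OR F OR F).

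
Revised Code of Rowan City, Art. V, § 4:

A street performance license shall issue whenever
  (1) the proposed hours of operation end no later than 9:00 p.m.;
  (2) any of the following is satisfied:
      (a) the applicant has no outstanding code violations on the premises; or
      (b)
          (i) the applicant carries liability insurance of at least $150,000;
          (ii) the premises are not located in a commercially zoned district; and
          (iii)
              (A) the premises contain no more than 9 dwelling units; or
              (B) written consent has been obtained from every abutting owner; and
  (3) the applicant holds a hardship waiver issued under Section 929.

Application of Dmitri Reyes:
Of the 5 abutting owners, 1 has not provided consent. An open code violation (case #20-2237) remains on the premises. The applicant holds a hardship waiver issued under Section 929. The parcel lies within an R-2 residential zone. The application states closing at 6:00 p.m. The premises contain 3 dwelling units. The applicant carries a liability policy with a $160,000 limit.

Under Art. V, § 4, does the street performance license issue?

(1) closes by 9 p.m. — met.
(a) no code violations — fails.
(i) insurance ≥ $150,000 — met.
(ii) not (commercially zoned) — satisfied.
(A) ≤ 9 units — met.
(B) all abutters consent — not met.
So (iii) is satisfied (T OR F).
(b) = T AND T AND T = true.
So (2) is satisfied (F OR T).
(3) hardship waiver — holds.
Overall = T AND T AND T = true.

Yes — granted.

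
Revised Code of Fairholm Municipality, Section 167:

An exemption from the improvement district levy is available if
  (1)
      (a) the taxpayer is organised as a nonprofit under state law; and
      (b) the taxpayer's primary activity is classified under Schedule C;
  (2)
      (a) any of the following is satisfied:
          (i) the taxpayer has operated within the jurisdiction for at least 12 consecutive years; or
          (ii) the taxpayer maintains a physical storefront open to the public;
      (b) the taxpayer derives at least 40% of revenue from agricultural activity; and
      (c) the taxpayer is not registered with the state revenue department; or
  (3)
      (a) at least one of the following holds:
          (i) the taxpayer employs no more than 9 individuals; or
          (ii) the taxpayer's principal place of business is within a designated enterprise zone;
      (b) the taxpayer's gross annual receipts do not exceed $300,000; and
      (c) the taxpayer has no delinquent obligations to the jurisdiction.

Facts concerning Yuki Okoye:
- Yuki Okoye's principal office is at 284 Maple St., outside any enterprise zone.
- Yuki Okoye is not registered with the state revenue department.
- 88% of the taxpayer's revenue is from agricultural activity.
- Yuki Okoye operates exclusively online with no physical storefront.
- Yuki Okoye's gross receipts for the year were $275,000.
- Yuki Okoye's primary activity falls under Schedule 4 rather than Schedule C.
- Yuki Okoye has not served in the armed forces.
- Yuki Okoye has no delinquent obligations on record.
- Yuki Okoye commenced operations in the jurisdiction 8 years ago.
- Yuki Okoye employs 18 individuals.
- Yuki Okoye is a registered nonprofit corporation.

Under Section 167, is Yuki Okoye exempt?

No — not exempt.

(a) nonprofit — met.
(b) Schedule C activity — fails.
So (1) is not satisfied (T AND F).
(i) ≥ 12 yrs in jurisdiction — not satisfied.
(ii) has storefront — not met.
(a) = F OR F = false.
(b) ≥40% agricultural — holds.
(c) not (state-registered) — satisfied.
(2) = F AND T AND T = false.
(i) ≤ 9 employees — fails.
(ii) in enterprise zone — fails.
(a) = F OR F = false.
(b) receipts ≤ $300,000 — satisfied.
(c) no delinquency — met.
(3) = F AND T AND T = false.
Overall = F OR F OR F = false.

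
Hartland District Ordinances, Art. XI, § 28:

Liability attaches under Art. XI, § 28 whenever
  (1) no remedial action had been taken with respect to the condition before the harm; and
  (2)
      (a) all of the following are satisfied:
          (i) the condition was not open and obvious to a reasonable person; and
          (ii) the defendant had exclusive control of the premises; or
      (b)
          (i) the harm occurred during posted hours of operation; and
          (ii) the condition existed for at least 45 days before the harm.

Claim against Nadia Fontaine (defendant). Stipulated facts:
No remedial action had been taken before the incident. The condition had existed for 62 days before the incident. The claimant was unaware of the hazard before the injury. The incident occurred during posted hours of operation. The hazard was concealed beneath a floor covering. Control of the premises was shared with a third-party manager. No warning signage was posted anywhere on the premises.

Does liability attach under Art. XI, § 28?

Yes — liable.

(1) no remedial action — holds.
(i) not open/obvious — holds.
(ii) exclusive control — not satisfied.
(a) = T AND F = false.
(i) during posted hours — satisfied.
(ii) condition ≥45 days old — satisfied.
(b): T AND T → true.
So (2) is satisfied (F OR T).
Overall: T AND T → true.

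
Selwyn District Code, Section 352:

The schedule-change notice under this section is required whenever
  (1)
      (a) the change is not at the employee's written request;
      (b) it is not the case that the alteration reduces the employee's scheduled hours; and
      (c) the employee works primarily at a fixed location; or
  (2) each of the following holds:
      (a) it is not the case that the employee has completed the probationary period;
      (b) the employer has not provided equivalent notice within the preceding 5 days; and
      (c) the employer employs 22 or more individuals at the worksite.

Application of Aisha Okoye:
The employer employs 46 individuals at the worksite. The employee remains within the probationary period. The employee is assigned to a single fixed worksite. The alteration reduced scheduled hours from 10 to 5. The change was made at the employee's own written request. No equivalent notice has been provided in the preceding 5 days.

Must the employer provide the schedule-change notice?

(a) not employee-requested — fails.
(b) not (hours reduced) — not met.
(c) fixed location — holds.
(1) = F AND F AND T = false.
(a) not (past probation) — satisfied.
(b) no recent notice — holds.
(c) ≥ 22 at site — holds.
(2): T AND T AND T → true.
Overall: F OR T → true.

Yes — required.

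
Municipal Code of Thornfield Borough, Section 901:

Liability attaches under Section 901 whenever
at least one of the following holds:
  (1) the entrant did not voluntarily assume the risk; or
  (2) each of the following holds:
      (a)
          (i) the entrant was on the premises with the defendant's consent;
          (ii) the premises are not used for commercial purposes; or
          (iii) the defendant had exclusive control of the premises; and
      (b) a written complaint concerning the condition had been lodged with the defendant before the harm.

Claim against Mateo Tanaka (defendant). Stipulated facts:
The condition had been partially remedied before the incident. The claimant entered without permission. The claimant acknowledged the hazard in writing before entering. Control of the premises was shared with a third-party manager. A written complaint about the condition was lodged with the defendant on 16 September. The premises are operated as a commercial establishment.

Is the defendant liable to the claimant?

No — not liable.

(1) no assumed risk — fails.
(i) consent to enter — not satisfied.
(ii) not (commercial use) — fails.
(iii) exclusive control — not met.
So (a) is not satisfied (F OR F OR F).
(b) complaint lodged — satisfied.
So (2) is not satisfied (F AND T).
So Overall is not satisfied (F OR F).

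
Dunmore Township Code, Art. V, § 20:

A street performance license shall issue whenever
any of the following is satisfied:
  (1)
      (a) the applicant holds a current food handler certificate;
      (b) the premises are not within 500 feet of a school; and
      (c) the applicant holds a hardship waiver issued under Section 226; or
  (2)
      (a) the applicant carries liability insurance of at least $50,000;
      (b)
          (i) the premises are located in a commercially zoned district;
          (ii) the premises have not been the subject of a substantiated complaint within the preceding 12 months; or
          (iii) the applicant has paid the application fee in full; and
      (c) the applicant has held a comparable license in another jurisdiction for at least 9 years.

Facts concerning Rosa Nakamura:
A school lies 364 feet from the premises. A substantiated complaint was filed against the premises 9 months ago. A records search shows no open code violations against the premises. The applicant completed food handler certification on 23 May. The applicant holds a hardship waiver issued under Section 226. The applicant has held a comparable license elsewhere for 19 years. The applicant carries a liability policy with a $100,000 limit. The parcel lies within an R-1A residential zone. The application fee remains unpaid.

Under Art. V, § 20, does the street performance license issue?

(a) food handler cert. — holds.
(b) ≥500 ft from school — not satisfied.
(c) hardship waiver — met.
(1): T AND F AND T → false.
(a) insurance ≥ $50,000 — satisfied.
(i) commercially zoned — not satisfied.
(ii) no complaint in 12 mo. — not met.
(iii) fee paid — fails.
(b): F OR F OR F → false.
(c) prior license ≥ 9 yr — met.
(2): T AND F AND T → false.
So Overall is not satisfied (F OR F).

No — denied.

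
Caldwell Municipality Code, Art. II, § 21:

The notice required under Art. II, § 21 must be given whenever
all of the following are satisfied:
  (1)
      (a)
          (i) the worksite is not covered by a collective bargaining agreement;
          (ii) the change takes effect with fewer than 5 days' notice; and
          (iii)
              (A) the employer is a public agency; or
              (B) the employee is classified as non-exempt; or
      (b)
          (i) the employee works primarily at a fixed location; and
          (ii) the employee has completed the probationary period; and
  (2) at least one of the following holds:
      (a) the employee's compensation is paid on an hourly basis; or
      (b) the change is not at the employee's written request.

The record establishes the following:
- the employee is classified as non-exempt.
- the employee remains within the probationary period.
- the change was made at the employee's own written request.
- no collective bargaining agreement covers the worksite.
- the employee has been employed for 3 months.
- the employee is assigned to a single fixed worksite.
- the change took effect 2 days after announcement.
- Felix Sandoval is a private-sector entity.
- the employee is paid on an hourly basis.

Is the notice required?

Yes — required.

(i) no CBA — holds.
(ii) < 5 days' notice — holds.
(A) public agency — fails.
(B) non-exempt — satisfied.
So (iii) is satisfied (F OR T).
(a): T AND T AND T → true.
(i) fixed location — holds.
(ii) past probation — fails.
(b): T AND F → false.
So (1) is satisfied (T OR F).
(a) hourly-paid — holds.
(b) not employee-requested — not met.
(2) = T OR F = true.
So Overall is satisfied (T AND T).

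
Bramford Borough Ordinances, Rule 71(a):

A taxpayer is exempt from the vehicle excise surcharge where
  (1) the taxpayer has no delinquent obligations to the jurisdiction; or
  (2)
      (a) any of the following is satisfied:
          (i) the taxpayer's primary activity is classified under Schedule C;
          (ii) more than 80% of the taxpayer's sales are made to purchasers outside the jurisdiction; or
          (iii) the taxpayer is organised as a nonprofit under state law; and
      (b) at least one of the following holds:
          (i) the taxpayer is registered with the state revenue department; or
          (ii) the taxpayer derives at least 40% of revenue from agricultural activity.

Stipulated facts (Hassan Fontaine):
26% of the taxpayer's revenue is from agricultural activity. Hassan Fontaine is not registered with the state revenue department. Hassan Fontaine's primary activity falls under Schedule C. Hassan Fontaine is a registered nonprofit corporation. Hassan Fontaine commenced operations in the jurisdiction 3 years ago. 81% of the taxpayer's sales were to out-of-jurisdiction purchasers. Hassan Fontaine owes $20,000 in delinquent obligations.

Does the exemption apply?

No — not exempt.

(1) no delinquency — not met.
(i) Schedule C activity — holds.
(ii) >80% out-of-jur. sales — holds.
(iii) nonprofit — satisfied.
(a): T OR T OR T → true.
(i) state-registered — not satisfied.
(ii) ≥40% agricultural — fails.
(b): F OR F → false.
(2): T AND F → false.
Overall: F OR F → false.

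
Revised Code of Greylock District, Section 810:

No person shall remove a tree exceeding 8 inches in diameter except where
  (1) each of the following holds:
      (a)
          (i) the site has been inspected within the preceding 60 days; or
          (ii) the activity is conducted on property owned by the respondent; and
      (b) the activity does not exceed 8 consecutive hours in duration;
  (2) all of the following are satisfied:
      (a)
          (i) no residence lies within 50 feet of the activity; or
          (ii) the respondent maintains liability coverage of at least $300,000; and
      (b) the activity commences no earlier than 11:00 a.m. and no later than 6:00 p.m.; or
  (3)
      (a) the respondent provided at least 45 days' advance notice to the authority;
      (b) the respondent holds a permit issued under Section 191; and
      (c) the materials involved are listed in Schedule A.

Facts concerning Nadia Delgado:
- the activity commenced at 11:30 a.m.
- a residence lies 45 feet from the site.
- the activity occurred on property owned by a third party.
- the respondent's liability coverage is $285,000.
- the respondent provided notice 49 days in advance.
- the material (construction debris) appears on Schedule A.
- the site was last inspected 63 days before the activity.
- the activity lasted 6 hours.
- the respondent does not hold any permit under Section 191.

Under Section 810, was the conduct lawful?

(i) site inspected — not met.
(ii) own property — not satisfied.
(a) = F OR F = false.
(b) ≤ 8 hrs duration — holds.
So (1) is not satisfied (F AND T).
(i) no residence in 50 ft — fails.
(ii) coverage ≥ $300,000 — fails.
(a) = F OR F = false.
(b) start within hours — met.
(2) = F AND T = false.
(a) ≥45 days' notice — holds.
(b) holds permit — not satisfied.
(c) Schedule A material — met.
(3): T AND F AND T → false.
So Overall is not satisfied (F OR F OR F).

No — unlawful.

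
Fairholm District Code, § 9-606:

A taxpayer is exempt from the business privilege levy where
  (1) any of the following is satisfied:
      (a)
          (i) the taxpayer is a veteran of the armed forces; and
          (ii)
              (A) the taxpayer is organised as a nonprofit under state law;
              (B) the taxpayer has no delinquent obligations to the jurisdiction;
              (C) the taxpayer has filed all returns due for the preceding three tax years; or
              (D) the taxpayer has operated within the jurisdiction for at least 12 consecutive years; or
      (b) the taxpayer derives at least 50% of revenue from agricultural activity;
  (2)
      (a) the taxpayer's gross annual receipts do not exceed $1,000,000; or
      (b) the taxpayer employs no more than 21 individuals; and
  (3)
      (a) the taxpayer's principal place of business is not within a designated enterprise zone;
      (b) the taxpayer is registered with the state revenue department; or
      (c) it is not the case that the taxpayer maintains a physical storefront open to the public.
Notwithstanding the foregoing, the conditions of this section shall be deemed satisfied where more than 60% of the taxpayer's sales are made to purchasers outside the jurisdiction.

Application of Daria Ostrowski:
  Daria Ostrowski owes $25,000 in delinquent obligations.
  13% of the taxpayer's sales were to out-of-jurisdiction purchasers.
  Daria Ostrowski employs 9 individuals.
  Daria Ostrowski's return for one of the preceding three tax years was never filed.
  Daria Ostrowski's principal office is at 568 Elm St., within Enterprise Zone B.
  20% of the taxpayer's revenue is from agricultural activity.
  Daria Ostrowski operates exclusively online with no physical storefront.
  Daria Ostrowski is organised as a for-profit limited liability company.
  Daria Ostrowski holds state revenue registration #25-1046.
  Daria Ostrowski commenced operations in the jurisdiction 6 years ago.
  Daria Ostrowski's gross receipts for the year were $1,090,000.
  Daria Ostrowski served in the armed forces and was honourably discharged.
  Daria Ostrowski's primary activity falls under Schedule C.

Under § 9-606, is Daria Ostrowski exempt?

No — not exempt.

(i) veteran — met.
(A) nonprofit — not met.
(B) no delinquency — not satisfied.
(C) returns current — not met.
(D) ≥ 12 yrs in jurisdiction — not met.
So (ii) is not satisfied (F OR F OR F OR F).
(a) = T AND F = false.
(b) ≥50% agricultural — fails.
So (1) is not satisfied (F OR F).
(a) receipts ≤ $1,000,000 — fails.
(b) ≤ 21 employees — holds.
(2): F OR T → true.
(a) not (in enterprise zone) — not met.
(b) state-registered — satisfied.
(c) not (has storefront) — met.
(3): F OR T OR T → true.
Overall = F AND T AND T = false.
Exception (>60% out-of-jur. sales) — not satisfied.
Result: main false OR exception false → false.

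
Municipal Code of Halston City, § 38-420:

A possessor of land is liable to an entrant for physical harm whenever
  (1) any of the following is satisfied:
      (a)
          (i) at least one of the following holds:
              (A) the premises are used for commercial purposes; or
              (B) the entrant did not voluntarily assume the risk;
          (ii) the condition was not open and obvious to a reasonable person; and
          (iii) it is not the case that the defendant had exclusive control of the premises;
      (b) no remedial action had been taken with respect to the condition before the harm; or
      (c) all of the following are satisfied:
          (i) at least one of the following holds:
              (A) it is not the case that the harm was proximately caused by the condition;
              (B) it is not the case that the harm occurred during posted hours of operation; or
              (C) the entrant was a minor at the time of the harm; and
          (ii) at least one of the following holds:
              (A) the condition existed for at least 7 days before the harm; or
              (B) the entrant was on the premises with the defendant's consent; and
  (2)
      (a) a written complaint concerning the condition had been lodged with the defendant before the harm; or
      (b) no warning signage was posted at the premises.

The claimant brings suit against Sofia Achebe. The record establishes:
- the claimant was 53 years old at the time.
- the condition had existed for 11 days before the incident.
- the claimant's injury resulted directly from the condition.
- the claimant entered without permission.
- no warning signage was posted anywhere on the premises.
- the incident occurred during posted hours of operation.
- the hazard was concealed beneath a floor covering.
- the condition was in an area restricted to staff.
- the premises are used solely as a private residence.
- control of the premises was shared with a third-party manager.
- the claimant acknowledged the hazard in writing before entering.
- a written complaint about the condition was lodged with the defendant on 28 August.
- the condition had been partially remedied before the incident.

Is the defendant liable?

(A) commercial use — not met.
(B) no assumed risk — not met.
(i) = F OR F = false.
(ii) not open/obvious — holds.
(iii) not (exclusive control) — met.
(a): F AND T AND T → false.
(b) no remedial action — not met.
(A) not (proximate cause) — not satisfied.
(B) not (during posted hours) — not satisfied.
(C) entrant a minor — fails.
(i) = F OR F OR F = false.
(A) condition ≥7 days old — satisfied.
(B) consent to enter — fails.
So (ii) is satisfied (T OR F).
(c) = F AND T = false.
(1) = F OR F OR F = false.
(a) complaint lodged — met.
(b) no signage posted — satisfied.
(2) = T OR T = true.
So Overall is not satisfied (F AND T).

No — not liable.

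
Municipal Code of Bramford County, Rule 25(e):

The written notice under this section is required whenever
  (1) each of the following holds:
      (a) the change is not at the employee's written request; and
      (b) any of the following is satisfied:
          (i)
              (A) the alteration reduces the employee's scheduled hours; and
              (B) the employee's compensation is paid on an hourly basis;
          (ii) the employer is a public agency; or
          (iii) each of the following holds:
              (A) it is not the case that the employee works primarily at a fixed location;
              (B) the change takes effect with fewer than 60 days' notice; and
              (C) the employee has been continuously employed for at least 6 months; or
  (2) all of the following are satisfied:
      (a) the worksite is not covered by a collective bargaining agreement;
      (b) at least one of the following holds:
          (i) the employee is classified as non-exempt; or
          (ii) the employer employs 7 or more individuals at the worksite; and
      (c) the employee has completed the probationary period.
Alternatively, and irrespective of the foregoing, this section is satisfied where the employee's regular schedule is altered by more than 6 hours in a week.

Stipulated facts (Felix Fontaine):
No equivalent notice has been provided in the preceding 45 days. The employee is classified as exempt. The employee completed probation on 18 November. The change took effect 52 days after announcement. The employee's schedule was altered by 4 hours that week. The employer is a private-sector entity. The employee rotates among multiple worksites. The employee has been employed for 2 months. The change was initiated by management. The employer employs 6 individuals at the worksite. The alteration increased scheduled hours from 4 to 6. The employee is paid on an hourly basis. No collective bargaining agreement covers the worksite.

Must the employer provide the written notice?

(a) not employee-requested — satisfied.
(A) hours reduced — not satisfied.
(B) hourly-paid — holds.
So (i) is not satisfied (F AND T).
(ii) public agency — fails.
(A) not (fixed location) — holds.
(B) < 60 days' notice — met.
(C) tenure ≥ 6 mo. — not satisfied.
(iii): T AND T AND F → false.
(b) = F OR F OR F = false.
(1) = T AND F = false.
(a) no CBA — holds.
(i) non-exempt — fails.
(ii) ≥ 7 at site — fails.
So (b) is not satisfied (F OR F).
(c) past probation — satisfied.
(2): T AND F AND T → false.
So Overall is not satisfied (F OR F).
Exception (schedule shift > 6h) — not satisfied.
Result: main false OR exception false → false.

No — not required.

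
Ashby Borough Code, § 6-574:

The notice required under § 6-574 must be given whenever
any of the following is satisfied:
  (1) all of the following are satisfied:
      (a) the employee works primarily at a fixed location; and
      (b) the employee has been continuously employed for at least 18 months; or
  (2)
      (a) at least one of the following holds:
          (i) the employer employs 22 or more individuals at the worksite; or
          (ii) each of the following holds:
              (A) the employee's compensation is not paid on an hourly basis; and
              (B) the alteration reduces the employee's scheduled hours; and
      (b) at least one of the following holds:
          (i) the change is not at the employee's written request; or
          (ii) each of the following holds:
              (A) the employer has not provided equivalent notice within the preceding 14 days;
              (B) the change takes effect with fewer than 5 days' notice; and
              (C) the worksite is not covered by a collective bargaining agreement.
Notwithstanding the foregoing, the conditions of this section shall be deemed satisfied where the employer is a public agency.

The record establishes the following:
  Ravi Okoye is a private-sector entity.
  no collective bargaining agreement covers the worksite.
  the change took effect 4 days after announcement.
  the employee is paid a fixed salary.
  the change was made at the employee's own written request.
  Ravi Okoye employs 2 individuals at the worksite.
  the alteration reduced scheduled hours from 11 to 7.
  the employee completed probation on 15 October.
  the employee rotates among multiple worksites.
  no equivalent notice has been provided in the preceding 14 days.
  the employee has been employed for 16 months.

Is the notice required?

Yes — required.

(a) fixed location — not met.
(b) tenure ≥ 18 mo. — not met.
(1): F AND F → false.
(i) ≥ 22 at site — not satisfied.
(A) not (hourly-paid) — holds.
(B) hours reduced — met.
(ii) = T AND T = true.
(a) = F OR T = true.
(i) not employee-requested — not met.
(A) no recent notice — holds.
(B) < 5 days' notice — holds.
(C) no CBA — met.
(ii) = T AND T AND T = true.
(b) = F OR T = true.
(2) = T AND T = true.
So Overall is satisfied (F OR T).
Exception (public agency) — not satisfied.
Result: main true OR exception false → true.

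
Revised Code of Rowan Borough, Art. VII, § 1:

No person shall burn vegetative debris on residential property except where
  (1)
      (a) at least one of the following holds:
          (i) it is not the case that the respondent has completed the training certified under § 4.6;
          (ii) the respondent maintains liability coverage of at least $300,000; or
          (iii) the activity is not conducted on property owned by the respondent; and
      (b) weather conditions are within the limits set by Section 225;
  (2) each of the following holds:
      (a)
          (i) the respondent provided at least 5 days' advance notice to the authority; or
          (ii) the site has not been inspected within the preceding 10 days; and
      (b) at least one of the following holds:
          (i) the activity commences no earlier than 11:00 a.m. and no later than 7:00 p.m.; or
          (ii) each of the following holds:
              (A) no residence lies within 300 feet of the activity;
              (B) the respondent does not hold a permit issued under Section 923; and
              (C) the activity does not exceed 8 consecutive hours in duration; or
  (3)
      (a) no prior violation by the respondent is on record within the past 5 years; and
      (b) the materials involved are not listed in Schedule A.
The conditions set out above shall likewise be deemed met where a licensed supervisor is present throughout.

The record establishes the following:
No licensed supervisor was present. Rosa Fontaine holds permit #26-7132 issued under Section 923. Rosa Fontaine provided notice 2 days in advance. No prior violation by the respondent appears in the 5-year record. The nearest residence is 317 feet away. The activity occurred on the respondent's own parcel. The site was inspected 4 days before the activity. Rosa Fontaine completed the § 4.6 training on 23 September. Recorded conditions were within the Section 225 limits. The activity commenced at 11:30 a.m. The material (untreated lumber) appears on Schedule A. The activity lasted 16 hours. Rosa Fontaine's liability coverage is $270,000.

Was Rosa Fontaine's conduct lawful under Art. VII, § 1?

No — unlawful.

(i) not (training certified) — not met.
(ii) coverage ≥ $300,000 — not met.
(iii) not (own property) — fails.
(a): F OR F OR F → false.
(b) weather ok — holds.
(1): F AND T → false.
(i) ≥5 days' notice — fails.
(ii) not (site inspected) — not met.
So (a) is not satisfied (F OR F).
(i) start within hours — met.
(A) no residence in 300 ft — holds.
(B) not (holds permit) — not satisfied.
(C) ≤ 8 hrs duration — fails.
(ii): T AND F AND F → false.
(b) = T OR F = true.
(2) = F AND T = false.
(a) no prior violation — holds.
(b) not (Schedule A material) — not satisfied.
(3) = T AND F = false.
Overall = F OR F OR F = false.
Exception (supervisor present) — not satisfied.
Result: main false OR exception false → false.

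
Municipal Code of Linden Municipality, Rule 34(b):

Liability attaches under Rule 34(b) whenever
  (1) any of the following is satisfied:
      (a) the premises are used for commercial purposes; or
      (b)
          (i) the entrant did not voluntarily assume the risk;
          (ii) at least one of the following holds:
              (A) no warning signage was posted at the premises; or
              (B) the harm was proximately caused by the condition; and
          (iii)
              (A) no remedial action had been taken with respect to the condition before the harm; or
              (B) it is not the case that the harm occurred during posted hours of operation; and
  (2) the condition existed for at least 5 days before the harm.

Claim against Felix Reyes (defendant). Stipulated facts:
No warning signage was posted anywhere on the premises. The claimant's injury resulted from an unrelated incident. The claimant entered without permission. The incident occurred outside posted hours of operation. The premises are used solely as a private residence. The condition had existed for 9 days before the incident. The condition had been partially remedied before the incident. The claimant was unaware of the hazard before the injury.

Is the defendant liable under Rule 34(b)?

(a) commercial use — not satisfied.
(i) no assumed risk — holds.
(A) no signage posted — holds.
(B) proximate cause — not met.
(ii) = T OR F = true.
(A) no remedial action — not met.
(B) not (during posted hours) — met.
So (iii) is satisfied (F OR T).
(b) = T AND T AND T = true.
(1): F OR T → true.
(2) condition ≥5 days old — met.
Overall: T AND T → true.

Yes — liable.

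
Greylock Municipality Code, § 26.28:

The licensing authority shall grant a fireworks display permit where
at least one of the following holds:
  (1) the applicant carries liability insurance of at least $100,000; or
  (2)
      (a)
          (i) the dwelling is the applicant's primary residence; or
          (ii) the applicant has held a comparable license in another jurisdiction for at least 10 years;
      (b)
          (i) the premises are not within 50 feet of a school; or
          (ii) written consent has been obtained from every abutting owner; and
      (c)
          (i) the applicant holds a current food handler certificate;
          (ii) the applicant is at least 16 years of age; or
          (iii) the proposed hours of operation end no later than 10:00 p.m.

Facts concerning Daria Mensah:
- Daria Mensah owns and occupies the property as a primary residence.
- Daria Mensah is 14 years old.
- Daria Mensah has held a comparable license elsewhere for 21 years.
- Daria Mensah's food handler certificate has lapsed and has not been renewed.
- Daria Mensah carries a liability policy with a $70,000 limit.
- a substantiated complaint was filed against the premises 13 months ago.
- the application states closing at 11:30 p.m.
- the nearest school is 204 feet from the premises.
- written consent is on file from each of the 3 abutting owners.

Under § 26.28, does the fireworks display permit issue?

No — denied.

(1) insurance ≥ $100,000 — not met.
(i) primary residence — holds.
(ii) prior license ≥ 10 yr — met.
So (a) is satisfied (T OR T).
(i) ≥50 ft from school — met.
(ii) all abutters consent — satisfied.
So (b) is satisfied (T OR T).
(i) food handler cert. — not met.
(ii) age ≥ 16 — not satisfied.
(iii) closes by 10 p.m. — not met.
(c): F OR F OR F → false.
(2) = T AND T AND F = false.
So Overall is not satisfied (F OR F).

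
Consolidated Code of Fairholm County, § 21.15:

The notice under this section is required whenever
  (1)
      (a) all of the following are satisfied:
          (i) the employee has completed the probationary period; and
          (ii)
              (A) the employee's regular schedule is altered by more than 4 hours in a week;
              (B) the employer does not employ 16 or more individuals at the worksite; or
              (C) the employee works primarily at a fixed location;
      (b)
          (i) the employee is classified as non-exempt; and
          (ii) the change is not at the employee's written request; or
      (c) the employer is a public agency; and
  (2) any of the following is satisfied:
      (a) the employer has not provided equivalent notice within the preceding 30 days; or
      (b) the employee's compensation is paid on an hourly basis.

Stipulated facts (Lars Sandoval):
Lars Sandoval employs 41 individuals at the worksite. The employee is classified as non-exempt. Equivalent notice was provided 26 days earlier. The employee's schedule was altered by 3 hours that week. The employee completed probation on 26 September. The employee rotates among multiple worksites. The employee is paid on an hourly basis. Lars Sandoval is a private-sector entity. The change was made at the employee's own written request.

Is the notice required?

(i) past probation — satisfied.
(A) schedule shift > 4h — not satisfied.
(B) not (≥ 16 at site) — fails.
(C) fixed location — fails.
So (ii) is not satisfied (F OR F OR F).
So (a) is not satisfied (T AND F).
(i) non-exempt — met.
(ii) not employee-requested — not met.
(b) = T AND F = false.
(c) public agency — fails.
(1): F OR F OR F → false.
(a) no recent notice — fails.
(b) hourly-paid — met.
(2) = F OR T = true.
So Overall is not satisfied (F AND T).

No — not required.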